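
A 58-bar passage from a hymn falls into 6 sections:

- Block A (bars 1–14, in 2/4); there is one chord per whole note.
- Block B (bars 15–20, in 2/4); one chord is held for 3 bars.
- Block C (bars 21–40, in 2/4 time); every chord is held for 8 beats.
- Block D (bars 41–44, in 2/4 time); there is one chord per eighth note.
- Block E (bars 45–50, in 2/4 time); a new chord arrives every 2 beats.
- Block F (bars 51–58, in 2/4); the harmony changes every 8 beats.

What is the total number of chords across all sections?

A: 14 bars × 2 beats = 28 beats; 4 beats/chord → 7 chords.
B: 6 bars × 2 beats = 12 beats; 6 beats/chord → 2 chords.
C: 20 bars × 2 beats = 40 beats; 8 beats/chord → 5 chords.
D: 4 bars × 2 beats = 8 beats; 0.5 beats/chord → 16 chords.
E: 6 bars × 2 beats = 12 beats; 2 beats/chord → 6 chords.
F: 8 bars × 2 beats = 16 beats; 8 beats/chord → 2 chords.
Total: 7 + 2 + 5 + 16 + 6 + 2 = 38.

38 chords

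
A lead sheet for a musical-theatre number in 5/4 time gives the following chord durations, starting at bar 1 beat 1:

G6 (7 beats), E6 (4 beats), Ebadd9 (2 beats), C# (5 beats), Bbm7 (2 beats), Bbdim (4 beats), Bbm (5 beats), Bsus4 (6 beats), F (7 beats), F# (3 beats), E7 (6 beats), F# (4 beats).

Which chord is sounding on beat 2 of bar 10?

Beat 2 of bar 10 is beat (10−1)×5 + 2 = 47 overall.
Running totals: G6 ends at 7, E6 ends at 11, Ebadd9 ends at 13, C# ends at 18, Bbm7 ends at 20, Bbdim ends at 24, Bbm ends at 29, Bsus4 ends at 35, F ends at 42, F# ends at 45, E7 ends at 51.
Beat 47 falls within E7.

E7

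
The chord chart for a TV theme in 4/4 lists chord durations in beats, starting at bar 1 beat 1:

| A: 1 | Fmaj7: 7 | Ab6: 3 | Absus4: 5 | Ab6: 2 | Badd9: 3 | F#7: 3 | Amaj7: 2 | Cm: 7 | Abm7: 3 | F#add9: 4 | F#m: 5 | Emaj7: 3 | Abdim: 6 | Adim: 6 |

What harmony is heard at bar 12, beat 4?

Beat 4 of bar 12 is beat (12−1)×4 + 4 = 48 overall.
Running totals: A ends at 1, Fmaj7 ends at 8, Ab6 ends at 11, Absus4 ends at 16, Ab6 ends at 18, Badd9 ends at 21, F#7 ends at 24, Amaj7 ends at 26, Cm ends at 33, Abm7 ends at 36, F#add9 ends at 40, F#m ends at 45, Emaj7 ends at 48.
Beat 48 falls within Emaj7.

Emaj7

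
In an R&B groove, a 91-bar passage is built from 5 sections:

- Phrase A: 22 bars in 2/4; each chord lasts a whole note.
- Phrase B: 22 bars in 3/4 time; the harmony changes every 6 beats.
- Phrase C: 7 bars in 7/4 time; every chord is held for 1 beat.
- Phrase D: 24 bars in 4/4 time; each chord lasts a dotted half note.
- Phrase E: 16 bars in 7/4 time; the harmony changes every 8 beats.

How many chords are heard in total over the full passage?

117 chords

A: 22·2 = 44 beats, 44/4 = 11 chords.
B: 22·3 = 66 beats, 66/6 = 11 chords.
C: 7·7 = 49 beats, 49/1 = 49 chords.
D: 24·4 = 96 beats, 96/3 = 32 chords.
E: 16·7 = 112 beats, 112/8 = 14 chords.
Total: 11 + 11 + 49 + 32 + 14 = 117.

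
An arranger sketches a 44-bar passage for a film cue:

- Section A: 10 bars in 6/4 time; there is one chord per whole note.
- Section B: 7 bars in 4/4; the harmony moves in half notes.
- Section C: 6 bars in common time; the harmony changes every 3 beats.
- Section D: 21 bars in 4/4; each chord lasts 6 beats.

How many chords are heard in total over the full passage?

51 chords

A has 60 beats and chords last 4 each, so 15 chords.
B has 28 beats and chords last 2 each, so 14 chords.
C has 24 beats and chords last 3 each, so 8 chords.
D has 84 beats and chords last 6 each, so 14 chords.
Total: 15 + 14 + 8 + 14 = 51.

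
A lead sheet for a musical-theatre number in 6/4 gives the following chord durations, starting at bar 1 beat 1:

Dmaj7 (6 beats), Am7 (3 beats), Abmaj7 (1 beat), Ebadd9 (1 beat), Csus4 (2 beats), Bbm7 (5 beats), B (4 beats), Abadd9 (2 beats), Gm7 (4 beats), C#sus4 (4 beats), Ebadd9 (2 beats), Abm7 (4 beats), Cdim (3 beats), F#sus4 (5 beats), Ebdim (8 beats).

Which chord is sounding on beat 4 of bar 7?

Cdim

Beat 4 of bar 7 is beat (7−1)×6 + 4 = 40 overall.
Running totals: Dmaj7 ends at 6, Am7 ends at 9, Abmaj7 ends at 10, Ebadd9 ends at 11, Csus4 ends at 13, Bbm7 ends at 18, B ends at 22, Abadd9 ends at 24, Gm7 ends at 28, C#sus4 ends at 32, Ebadd9 ends at 34, Abm7 ends at 38, Cdim ends at 41.
Beat 40 falls within Cdim.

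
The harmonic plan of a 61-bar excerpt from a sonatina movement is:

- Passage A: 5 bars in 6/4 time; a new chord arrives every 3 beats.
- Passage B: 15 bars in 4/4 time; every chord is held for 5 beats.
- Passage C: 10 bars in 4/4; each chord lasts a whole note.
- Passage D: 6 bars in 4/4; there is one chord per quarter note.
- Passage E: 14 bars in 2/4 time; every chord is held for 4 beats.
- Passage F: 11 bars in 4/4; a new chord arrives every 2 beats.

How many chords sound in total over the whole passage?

A: 5 bars × 6 beats = 30 beats; 3 beats/chord → 10 chords.
B: 15 bars × 4 beats = 60 beats; 5 beats/chord → 12 chords.
C: 10 bars × 4 beats = 40 beats; 4 beats/chord → 10 chords.
D: 6 bars × 4 beats = 24 beats; 1 beat/chord → 24 chords.
E: 14 bars × 2 beats = 28 beats; 4 beats/chord → 7 chords.
F: 11 bars × 4 beats = 44 beats; 2 beats/chord → 22 chords.
Total: 10 + 12 + 10 + 24 + 7 + 22 = 85.

85 chords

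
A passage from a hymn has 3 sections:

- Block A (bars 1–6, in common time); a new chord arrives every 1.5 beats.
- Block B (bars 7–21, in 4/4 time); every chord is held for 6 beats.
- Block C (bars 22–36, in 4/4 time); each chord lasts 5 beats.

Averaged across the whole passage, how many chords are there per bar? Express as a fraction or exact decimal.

19/18 chords per bar

A: 6 bars of 4 beats is 24 beats; at 1.5 beats each that's 16 chords.
B: 15 bars of 4 beats is 60 beats; at 6 beats each that's 10 chords.
C: 15 bars of 4 beats is 60 beats; at 5 beats each that's 12 chords.
Overall: 38 chords over 36 bars → 38/36 = 19/18 chords per bar.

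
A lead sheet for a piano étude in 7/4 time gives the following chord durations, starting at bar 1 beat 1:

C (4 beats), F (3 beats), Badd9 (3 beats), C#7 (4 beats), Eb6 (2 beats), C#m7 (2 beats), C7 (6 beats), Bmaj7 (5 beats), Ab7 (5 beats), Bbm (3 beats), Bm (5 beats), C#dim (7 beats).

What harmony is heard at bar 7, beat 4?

C#dim

Beat 4 of bar 7 is beat (7−1)×7 + 4 = 46 overall.
Running totals: C ends at 4, F ends at 7, Badd9 ends at 10, C#7 ends at 14, Eb6 ends at 16, C#m7 ends at 18, C7 ends at 24, Bmaj7 ends at 29, Ab7 ends at 34, Bbm ends at 37, Bm ends at 42, C#dim ends at 49.
Beat 46 falls within C#dim.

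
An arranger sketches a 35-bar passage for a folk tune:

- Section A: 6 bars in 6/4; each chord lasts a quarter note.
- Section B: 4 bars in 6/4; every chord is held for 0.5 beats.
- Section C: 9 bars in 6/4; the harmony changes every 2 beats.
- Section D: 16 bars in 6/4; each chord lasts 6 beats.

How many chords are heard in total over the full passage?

A: 6 bars × 6 beats = 36 beats; 1 beat/chord → 36 chords.
B: 4 bars × 6 beats = 24 beats; 0.5 beats/chord → 48 chords.
C: 9 bars × 6 beats = 54 beats; 2 beats/chord → 27 chords.
D: 16 bars × 6 beats = 96 beats; 6 beats/chord → 16 chords.
Total: 36 + 48 + 27 + 16 = 127.

127 chords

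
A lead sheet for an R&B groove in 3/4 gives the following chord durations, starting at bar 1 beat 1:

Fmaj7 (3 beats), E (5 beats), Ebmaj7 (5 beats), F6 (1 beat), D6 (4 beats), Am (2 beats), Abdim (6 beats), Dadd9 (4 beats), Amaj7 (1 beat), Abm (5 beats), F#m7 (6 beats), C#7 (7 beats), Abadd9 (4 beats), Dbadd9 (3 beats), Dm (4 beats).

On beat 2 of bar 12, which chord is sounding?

Beat 2 of bar 12 is beat (12−1)×3 + 2 = 35 overall.
Running totals: Fmaj7 ends at 3, E ends at 8, Ebmaj7 ends at 13, F6 ends at 14, D6 ends at 18, Am ends at 20, Abdim ends at 26, Dadd9 ends at 30, Amaj7 ends at 31, Abm ends at 36.
Beat 35 falls within Abm.

Abm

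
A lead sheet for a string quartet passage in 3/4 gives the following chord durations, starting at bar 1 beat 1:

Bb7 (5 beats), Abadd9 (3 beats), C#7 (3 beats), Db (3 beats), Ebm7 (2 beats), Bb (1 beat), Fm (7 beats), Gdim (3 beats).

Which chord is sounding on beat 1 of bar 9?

Gdim

Beat 1 of bar 9 is beat (9−1)×3 + 1 = 25 overall.
Running totals: Bb7 ends at 5, Abadd9 ends at 8, C#7 ends at 11, Db ends at 14, Ebm7 ends at 16, Bb ends at 17, Fm ends at 24, Gdim ends at 27.
Beat 25 falls within Gdim.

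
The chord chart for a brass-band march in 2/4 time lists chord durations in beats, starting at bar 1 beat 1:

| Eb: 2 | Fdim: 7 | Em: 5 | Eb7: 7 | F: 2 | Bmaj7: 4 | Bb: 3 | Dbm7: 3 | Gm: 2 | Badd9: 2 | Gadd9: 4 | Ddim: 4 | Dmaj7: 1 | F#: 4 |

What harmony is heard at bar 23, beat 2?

Dmaj7

Beat 2 of bar 23 is beat (23−1)×2 + 2 = 46 overall.
Running totals: Eb ends at 2, Fdim ends at 9, Em ends at 14, Eb7 ends at 21, F ends at 23, Bmaj7 ends at 27, Bb ends at 30, Dbm7 ends at 33, Gm ends at 35, Badd9 ends at 37, Gadd9 ends at 41, Ddim ends at 45, Dmaj7 ends at 46.
Beat 46 falls within Dmaj7.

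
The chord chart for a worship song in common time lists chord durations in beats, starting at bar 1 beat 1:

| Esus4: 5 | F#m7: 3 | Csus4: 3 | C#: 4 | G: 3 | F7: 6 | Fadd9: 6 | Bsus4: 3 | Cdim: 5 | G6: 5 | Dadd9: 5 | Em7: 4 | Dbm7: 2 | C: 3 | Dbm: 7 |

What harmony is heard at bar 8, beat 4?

Bsus4

Beat 4 of bar 8 is beat (8−1)×4 + 4 = 32 overall.
Running totals: Esus4 ends at 5, F#m7 ends at 8, Csus4 ends at 11, C# ends at 15, G ends at 18, F7 ends at 24, Fadd9 ends at 30, Bsus4 ends at 33.
Beat 32 falls within Bsus4.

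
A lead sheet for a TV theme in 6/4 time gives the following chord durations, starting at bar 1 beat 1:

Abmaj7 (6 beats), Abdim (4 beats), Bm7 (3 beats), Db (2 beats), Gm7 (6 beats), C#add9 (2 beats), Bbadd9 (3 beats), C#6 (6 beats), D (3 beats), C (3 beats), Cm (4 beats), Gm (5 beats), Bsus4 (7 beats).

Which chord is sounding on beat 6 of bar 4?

Bbadd9

Beat 6 of bar 4 is beat (4−1)×6 + 6 = 24 overall.
Running totals: Abmaj7 ends at 6, Abdim ends at 10, Bm7 ends at 13, Db ends at 15, Gm7 ends at 21, C#add9 ends at 23, Bbadd9 ends at 26.
Beat 24 falls within Bbadd9.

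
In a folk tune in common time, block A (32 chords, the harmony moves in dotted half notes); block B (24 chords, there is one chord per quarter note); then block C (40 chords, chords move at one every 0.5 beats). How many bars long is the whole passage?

A: 32 × 3 = 96 beats = 24 bars.
B: 24 × 1 = 24 beats = 6 bars.
C: 40 × 0.5 = 20 beats = 5 bars.
Total: 24 + 6 + 5 = 35 bars.

35 bars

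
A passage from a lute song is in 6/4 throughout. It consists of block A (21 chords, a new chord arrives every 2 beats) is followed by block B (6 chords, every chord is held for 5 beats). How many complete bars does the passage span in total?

12 bars

A: 21 × 2 = 42 beats = 7 bars.
B: 6 × 5 = 30 beats = 5 bars.
Total: 7 + 5 = 12 bars.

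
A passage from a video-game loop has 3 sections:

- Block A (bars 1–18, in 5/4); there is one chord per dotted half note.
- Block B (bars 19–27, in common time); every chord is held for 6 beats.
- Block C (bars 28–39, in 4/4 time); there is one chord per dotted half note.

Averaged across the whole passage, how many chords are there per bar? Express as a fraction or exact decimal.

4/3 chords per bar

A: 18 × 5 = 90 beats ÷ 3 = 30 chords.
B: 9 × 4 = 36 beats ÷ 6 = 6 chords.
C: 12 × 4 = 48 beats ÷ 3 = 16 chords.
Overall: 52 chords over 39 bars → 52/39 = 4/3 chords per bar.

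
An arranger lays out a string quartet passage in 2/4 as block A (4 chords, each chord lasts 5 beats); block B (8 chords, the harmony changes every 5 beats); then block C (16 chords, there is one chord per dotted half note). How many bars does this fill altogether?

54 bars

A: 4 × 5 = 20 beats = 10 bars.
B: 8 × 5 = 40 beats = 20 bars.
C: 16 × 3 = 48 beats = 24 bars.
Total: 10 + 20 + 24 = 54 bars.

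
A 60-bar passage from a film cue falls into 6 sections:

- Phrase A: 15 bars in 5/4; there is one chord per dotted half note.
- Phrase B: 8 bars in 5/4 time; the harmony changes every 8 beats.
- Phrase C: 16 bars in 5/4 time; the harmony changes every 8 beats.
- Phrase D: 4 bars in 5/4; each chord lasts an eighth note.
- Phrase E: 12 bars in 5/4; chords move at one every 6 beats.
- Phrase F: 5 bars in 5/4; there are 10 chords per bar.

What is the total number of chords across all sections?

140 chords

A: 15 bars × 5 beats = 75 beats; 3 beats/chord → 25 chords.
B: 8 bars × 5 beats = 40 beats; 8 beats/chord → 5 chords.
C: 16 bars × 5 beats = 80 beats; 8 beats/chord → 10 chords.
D: 4 bars × 5 beats = 20 beats; 0.5 beats/chord → 40 chords.
E: 12 bars × 5 beats = 60 beats; 6 beats/chord → 10 chords.
F: 5 bars × 5 beats = 25 beats; 0.5 beats/chord → 50 chords.
Total: 25 + 5 + 10 + 40 + 10 + 50 = 140.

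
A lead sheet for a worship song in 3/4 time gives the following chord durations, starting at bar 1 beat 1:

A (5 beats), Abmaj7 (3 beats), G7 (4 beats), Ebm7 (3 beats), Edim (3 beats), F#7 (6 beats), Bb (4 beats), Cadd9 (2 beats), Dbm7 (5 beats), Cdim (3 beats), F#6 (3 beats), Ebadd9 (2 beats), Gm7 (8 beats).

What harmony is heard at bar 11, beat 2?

Beat 2 of bar 11 is beat (11−1)×3 + 2 = 32 overall.
Running totals: A ends at 5, Abmaj7 ends at 8, G7 ends at 12, Ebm7 ends at 15, Edim ends at 18, F#7 ends at 24, Bb ends at 28, Cadd9 ends at 30, Dbm7 ends at 35.
Beat 32 falls within Dbm7.

Dbm7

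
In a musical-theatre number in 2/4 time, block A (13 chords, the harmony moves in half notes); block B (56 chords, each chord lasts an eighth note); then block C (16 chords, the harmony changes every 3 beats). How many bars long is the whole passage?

A: 13 × 2 = 26 beats = 13 bars.
B: 56 × 0.5 = 28 beats = 14 bars.
C: 16 × 3 = 48 beats = 24 bars.
Total: 13 + 14 + 24 = 51 bars.

51 bars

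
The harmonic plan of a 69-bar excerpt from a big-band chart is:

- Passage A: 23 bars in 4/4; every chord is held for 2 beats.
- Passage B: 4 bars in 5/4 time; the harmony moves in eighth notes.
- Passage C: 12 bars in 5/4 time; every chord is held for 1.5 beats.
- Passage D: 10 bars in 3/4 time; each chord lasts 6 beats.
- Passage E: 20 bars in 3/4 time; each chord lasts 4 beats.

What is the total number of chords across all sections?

A: 23·4 = 92 beats, 92/2 = 46 chords.
B: 4·5 = 20 beats, 20/0.5 = 40 chords.
C: 12·5 = 60 beats, 60/1.5 = 40 chords.
D: 10·3 = 30 beats, 30/6 = 5 chords.
E: 20·3 = 60 beats, 60/4 = 15 chords.
Total: 46 + 40 + 40 + 5 + 15 = 146.

146 chords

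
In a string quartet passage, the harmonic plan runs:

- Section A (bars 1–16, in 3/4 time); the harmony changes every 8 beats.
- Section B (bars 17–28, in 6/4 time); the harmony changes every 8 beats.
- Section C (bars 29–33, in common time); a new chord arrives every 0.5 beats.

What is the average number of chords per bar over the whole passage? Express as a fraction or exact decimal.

A: 16 bars of 3 beats is 48 beats; at 8 beats each that's 6 chords.
B: 12 bars of 6 beats is 72 beats; at 8 beats each that's 9 chords.
C: 5 bars of 4 beats is 20 beats; at 0.5 beats each that's 40 chords.
Overall: 55 chords over 33 bars → 55/33 = 5/3 chords per bar.

5/3 chords per bar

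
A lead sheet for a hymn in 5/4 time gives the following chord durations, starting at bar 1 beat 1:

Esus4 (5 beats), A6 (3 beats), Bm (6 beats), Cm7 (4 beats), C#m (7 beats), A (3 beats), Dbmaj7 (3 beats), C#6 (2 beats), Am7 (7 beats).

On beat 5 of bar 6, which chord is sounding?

Beat 5 of bar 6 is beat (6−1)×5 + 5 = 30 overall.
Running totals: Esus4 ends at 5, A6 ends at 8, Bm ends at 14, Cm7 ends at 18, C#m ends at 25, A ends at 28, Dbmaj7 ends at 31.
Beat 30 falls within Dbmaj7.

Dbmaj7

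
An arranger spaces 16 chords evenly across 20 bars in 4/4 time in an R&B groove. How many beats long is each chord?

5 beats

20 bars × 4 beats/bar = 80 beats total.
80 beats ÷ 16 chords = 5 beats per chord.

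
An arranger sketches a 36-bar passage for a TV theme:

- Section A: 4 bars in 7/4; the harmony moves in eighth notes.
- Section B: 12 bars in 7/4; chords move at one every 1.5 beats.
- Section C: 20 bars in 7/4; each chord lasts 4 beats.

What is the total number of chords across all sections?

A: 4·7 = 28 beats, 28/0.5 = 56 chords.
B: 12·7 = 84 beats, 84/1.5 = 56 chords.
C: 20·7 = 140 beats, 140/4 = 35 chords.
Total: 56 + 56 + 35 = 147.

147 chords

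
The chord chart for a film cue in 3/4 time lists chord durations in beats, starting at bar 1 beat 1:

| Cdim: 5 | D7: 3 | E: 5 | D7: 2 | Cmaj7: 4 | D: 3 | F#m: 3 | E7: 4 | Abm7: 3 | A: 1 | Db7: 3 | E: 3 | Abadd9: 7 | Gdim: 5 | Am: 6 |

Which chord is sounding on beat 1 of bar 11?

Abm7

Beat 1 of bar 11 is beat (11−1)×3 + 1 = 31 overall.
Running totals: Cdim ends at 5, D7 ends at 8, E ends at 13, D7 ends at 15, Cmaj7 ends at 19, D ends at 22, F#m ends at 25, E7 ends at 29, Abm7 ends at 32.
Beat 31 falls within Abm7.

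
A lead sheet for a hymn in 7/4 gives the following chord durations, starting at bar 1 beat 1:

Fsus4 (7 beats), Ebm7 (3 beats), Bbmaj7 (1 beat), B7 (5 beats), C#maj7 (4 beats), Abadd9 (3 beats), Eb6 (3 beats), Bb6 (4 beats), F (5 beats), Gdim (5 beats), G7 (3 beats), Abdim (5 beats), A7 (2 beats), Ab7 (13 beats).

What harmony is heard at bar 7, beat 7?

A7

Beat 7 of bar 7 is beat (7−1)×7 + 7 = 49 overall.
Running totals: Fsus4 ends at 7, Ebm7 ends at 10, Bbmaj7 ends at 11, B7 ends at 16, C#maj7 ends at 20, Abadd9 ends at 23, Eb6 ends at 26, Bb6 ends at 30, F ends at 35, Gdim ends at 40, G7 ends at 43, Abdim ends at 48, A7 ends at 50.
Beat 49 falls within A7.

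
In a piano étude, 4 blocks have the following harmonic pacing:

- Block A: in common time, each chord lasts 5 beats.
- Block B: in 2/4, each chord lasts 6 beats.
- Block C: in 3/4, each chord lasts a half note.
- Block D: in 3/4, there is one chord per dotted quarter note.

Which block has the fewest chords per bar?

A: 4/5 = 0.8 chords/bar.
B: 2/6 = 1/3 chords/bar.
C: 3/2 = 1.5 chords/bar.
D: 3/1.5 = 2 chords/bar.
Slowest is B at 1/3 chords/bar.

Block B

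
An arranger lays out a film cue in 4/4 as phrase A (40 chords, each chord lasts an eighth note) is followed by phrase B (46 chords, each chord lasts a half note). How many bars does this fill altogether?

28 bars

A: 40 × 0.5 = 20 beats = 5 bars.
B: 46 × 2 = 92 beats = 23 bars.
Total: 5 + 23 = 28 bars.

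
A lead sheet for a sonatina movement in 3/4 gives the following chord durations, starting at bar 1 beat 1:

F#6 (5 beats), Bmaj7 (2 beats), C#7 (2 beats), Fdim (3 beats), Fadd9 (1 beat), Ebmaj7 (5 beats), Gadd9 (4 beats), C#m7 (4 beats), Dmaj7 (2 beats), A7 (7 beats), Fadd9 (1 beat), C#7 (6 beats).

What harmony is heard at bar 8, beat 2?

Beat 2 of bar 8 is beat (8−1)×3 + 2 = 23 overall.
Running totals: F#6 ends at 5, Bmaj7 ends at 7, C#7 ends at 9, Fdim ends at 12, Fadd9 ends at 13, Ebmaj7 ends at 18, Gadd9 ends at 22, C#m7 ends at 26.
Beat 23 falls within C#m7.

C#m7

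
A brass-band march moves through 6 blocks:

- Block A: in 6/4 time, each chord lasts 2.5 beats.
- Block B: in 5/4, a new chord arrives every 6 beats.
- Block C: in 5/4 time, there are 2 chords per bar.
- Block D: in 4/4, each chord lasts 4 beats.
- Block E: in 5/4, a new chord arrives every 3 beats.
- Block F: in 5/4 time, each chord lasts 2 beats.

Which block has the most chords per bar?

A: 6 beats/bar ÷ 2.5 beats/chord = 2.4 chords/bar.
B: 5 beats/bar ÷ 6 beats/chord = 5/6 chords/bar.
C: 5 beats/bar ÷ 2.5 beats/chord = 2 chords/bar.
D: 4 beats/bar ÷ 4 beats/chord = 1 chord/bar.
E: 5 beats/bar ÷ 3 beats/chord = 5/3 chords/bar.
F: 5 beats/bar ÷ 2 beats/chord = 2.5 chords/bar.
Fastest is F at 2.5 chords/bar.

Block F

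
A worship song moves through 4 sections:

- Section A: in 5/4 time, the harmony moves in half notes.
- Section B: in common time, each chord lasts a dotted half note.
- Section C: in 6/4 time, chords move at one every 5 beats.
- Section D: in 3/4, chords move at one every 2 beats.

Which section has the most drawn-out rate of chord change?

A: 5 beats/bar ÷ 2 beats/chord = 2.5 chords/bar.
B: 4 beats/bar ÷ 3 beats/chord = 4/3 chords/bar.
C: 6 beats/bar ÷ 5 beats/chord = 1.2 chords/bar.
D: 3 beats/bar ÷ 2 beats/chord = 1.5 chords/bar.
Slowest is C at 1.2 chords/bar.

Section C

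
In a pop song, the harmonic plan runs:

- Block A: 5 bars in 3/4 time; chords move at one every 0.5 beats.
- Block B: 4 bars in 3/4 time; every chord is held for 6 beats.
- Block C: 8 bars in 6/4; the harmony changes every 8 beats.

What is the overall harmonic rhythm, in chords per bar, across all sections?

38/17 chords per bar

A: 5 bars of 3 beats is 15 beats; at 0.5 beats each that's 30 chords.
B: 4 bars of 3 beats is 12 beats; at 6 beats each that's 2 chords.
C: 8 bars of 6 beats is 48 beats; at 8 beats each that's 6 chords.
Overall: 38 chords over 17 bars → 38/17 = 38/17 chords per bar.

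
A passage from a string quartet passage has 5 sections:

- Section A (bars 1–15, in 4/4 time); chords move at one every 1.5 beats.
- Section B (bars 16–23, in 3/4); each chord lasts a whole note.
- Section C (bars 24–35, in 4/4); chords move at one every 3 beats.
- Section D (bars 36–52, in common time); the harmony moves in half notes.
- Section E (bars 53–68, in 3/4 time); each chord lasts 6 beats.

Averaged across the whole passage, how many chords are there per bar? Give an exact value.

A: 15 bars of 4 beats is 60 beats; at 1.5 beats each that's 40 chords.
B: 8 bars of 3 beats is 24 beats; at 4 beats each that's 6 chords.
C: 12 bars of 4 beats is 48 beats; at 3 beats each that's 16 chords.
D: 17 bars of 4 beats is 68 beats; at 2 beats each that's 34 chords.
E: 16 bars of 3 beats is 48 beats; at 6 beats each that's 8 chords.
Overall: 104 chords over 68 bars → 104/68 = 26/17 chords per bar.

26/17 chords per bar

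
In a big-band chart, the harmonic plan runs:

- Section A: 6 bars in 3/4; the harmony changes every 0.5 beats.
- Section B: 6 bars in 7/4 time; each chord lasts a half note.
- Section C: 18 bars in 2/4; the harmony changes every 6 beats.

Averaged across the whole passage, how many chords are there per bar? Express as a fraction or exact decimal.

2.1 chords per bar

A: 6 bars of 3 beats is 18 beats; at 0.5 beats each that's 36 chords.
B: 6 bars of 7 beats is 42 beats; at 2 beats each that's 21 chords.
C: 18 bars of 2 beats is 36 beats; at 6 beats each that's 6 chords.
Overall: 63 chords over 30 bars → 63/30 = 2.1 chords per bar.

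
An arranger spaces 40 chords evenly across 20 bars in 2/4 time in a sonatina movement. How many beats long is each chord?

1 beat

20 bars × 2 beats/bar = 40 beats total.
40 beats ÷ 40 chords = 1 beats per chord.
(That is a quarter note.)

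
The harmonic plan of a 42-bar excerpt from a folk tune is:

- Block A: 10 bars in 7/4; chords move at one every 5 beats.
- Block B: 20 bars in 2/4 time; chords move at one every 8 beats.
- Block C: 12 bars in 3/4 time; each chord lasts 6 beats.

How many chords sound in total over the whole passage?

25 chords

A: 10·7 = 70 beats, 70/5 = 14 chords.
B: 20·2 = 40 beats, 40/8 = 5 chords.
C: 12·3 = 36 beats, 36/6 = 6 chords.
Total: 14 + 5 + 6 = 25.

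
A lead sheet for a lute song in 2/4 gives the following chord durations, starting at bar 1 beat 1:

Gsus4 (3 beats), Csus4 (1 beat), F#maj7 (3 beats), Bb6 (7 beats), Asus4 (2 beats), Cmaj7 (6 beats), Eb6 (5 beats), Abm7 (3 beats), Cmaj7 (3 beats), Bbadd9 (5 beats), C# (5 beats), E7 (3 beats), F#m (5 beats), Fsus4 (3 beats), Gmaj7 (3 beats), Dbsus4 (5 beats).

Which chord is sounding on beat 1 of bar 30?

Beat 1 of bar 30 is beat (30−1)×2 + 1 = 59 overall.
Running totals: Gsus4 ends at 3, Csus4 ends at 4, F#maj7 ends at 7, Bb6 ends at 14, Asus4 ends at 16, Cmaj7 ends at 22, Eb6 ends at 27, Abm7 ends at 30, Cmaj7 ends at 33, Bbadd9 ends at 38, C# ends at 43, E7 ends at 46, F#m ends at 51, Fsus4 ends at 54, Gmaj7 ends at 57, Dbsus4 ends at 62.
Beat 59 falls within Dbsus4.

Dbsus4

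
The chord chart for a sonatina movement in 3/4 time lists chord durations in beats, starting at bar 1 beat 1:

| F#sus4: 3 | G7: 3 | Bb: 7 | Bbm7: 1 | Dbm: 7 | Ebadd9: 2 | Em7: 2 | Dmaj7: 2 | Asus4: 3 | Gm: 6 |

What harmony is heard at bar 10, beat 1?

Asus4

Beat 1 of bar 10 is beat (10−1)×3 + 1 = 28 overall.
Running totals: F#sus4 ends at 3, G7 ends at 6, Bb ends at 13, Bbm7 ends at 14, Dbm ends at 21, Ebadd9 ends at 23, Em7 ends at 25, Dmaj7 ends at 27, Asus4 ends at 30.
Beat 28 falls within Asus4.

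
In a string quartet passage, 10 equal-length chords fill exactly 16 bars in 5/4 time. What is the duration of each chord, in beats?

16 bars × 5 beats/bar = 80 beats total.
80 beats ÷ 10 chords = 8 beats per chord.

8 beats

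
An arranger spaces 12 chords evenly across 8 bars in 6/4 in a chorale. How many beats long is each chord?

4 beats

8 bars × 6 beats/bar = 48 beats total.
48 beats ÷ 12 chords = 4 beats per chord.
(That is a whole note.)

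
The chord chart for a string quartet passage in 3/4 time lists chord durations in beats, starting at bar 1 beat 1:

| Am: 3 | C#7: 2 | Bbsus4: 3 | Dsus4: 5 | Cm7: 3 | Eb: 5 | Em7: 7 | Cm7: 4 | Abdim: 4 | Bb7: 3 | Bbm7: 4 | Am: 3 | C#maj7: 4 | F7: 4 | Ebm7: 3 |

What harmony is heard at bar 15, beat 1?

Bbm7

Beat 1 of bar 15 is beat (15−1)×3 + 1 = 43 overall.
Running totals: Am ends at 3, C#7 ends at 5, Bbsus4 ends at 8, Dsus4 ends at 13, Cm7 ends at 16, Eb ends at 21, Em7 ends at 28, Cm7 ends at 32, Abdim ends at 36, Bb7 ends at 39, Bbm7 ends at 43.
Beat 43 falls within Bbm7.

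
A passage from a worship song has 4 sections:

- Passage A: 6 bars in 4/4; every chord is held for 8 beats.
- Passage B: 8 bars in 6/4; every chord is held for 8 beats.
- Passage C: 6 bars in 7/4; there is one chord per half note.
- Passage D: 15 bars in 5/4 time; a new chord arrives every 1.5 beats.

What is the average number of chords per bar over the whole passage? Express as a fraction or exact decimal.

16/7 chords per bar

A: 6 bars of 4 beats is 24 beats; at 8 beats each that's 3 chords.
B: 8 bars of 6 beats is 48 beats; at 8 beats each that's 6 chords.
C: 6 bars of 7 beats is 42 beats; at 2 beats each that's 21 chords.
D: 15 bars of 5 beats is 75 beats; at 1.5 beats each that's 50 chords.
Overall: 80 chords over 35 bars → 80/35 = 16/7 chords per bar.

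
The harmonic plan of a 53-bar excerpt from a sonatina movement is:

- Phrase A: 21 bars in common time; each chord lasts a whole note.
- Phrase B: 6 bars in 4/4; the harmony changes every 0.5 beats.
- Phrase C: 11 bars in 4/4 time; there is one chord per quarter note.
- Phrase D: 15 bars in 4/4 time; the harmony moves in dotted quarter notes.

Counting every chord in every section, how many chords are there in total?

153 chords

A has 84 beats and chords last 4 each, so 21 chords.
B has 24 beats and chords last 0.5 each, so 48 chords.
C has 44 beats and chords last 1 each, so 44 chords.
D has 60 beats and chords last 1.5 each, so 40 chords.
Total: 21 + 48 + 44 + 40 = 153.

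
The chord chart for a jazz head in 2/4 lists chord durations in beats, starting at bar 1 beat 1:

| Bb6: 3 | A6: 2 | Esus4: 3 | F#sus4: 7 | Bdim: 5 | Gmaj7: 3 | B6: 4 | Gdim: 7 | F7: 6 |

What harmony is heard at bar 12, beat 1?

Beat 1 of bar 12 is beat (12−1)×2 + 1 = 23 overall.
Running totals: Bb6 ends at 3, A6 ends at 5, Esus4 ends at 8, F#sus4 ends at 15, Bdim ends at 20, Gmaj7 ends at 23.
Beat 23 falls within Gmaj7.

Gmaj7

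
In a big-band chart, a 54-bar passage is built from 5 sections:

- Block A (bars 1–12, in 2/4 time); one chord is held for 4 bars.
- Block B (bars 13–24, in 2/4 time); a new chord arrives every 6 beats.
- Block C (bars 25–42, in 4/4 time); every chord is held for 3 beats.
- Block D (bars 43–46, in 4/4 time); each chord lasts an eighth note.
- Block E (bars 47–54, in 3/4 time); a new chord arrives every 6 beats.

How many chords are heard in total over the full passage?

A: 12·2 = 24 beats, 24/8 = 3 chords.
B: 12·2 = 24 beats, 24/6 = 4 chords.
C: 18·4 = 72 beats, 72/3 = 24 chords.
D: 4·4 = 16 beats, 16/0.5 = 32 chords.
E: 8·3 = 24 beats, 24/6 = 4 chords.
Total: 3 + 4 + 24 + 32 + 4 = 67.

67 chords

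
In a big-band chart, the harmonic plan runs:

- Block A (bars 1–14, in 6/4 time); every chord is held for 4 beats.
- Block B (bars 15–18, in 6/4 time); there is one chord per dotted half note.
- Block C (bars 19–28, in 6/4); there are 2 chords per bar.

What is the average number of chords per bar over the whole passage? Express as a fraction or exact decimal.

1.75 chords per bar

A: 14 bars of 6 beats is 84 beats; at 4 beats each that's 21 chords.
B: 4 bars of 6 beats is 24 beats; at 3 beats each that's 8 chords.
C: 10 bars of 6 beats is 60 beats; at 3 beats each that's 20 chords.
Overall: 49 chords over 28 bars → 49/28 = 1.75 chords per bar.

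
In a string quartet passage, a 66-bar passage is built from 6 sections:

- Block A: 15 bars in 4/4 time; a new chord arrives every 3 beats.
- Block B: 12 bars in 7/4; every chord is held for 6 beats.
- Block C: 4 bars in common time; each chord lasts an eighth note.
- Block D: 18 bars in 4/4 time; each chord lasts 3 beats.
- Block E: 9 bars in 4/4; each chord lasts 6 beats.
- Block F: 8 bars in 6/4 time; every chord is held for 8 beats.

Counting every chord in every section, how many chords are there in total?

102 chords

A: 15 bars × 4 beats = 60 beats; 3 beats/chord → 20 chords.
B: 12 bars × 7 beats = 84 beats; 6 beats/chord → 14 chords.
C: 4 bars × 4 beats = 16 beats; 0.5 beats/chord → 32 chords.
D: 18 bars × 4 beats = 72 beats; 3 beats/chord → 24 chords.
E: 9 bars × 4 beats = 36 beats; 6 beats/chord → 6 chords.
F: 8 bars × 6 beats = 48 beats; 8 beats/chord → 6 chords.
Total: 20 + 14 + 32 + 24 + 6 + 6 = 102.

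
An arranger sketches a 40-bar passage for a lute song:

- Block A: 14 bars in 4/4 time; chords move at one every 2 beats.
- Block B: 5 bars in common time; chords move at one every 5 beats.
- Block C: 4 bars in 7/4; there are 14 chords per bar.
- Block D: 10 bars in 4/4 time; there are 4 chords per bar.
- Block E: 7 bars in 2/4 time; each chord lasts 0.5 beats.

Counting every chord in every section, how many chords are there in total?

156 chords

A: 14·4 = 56 beats, 56/2 = 28 chords.
B: 5·4 = 20 beats, 20/5 = 4 chords.
C: 4·7 = 28 beats, 28/0.5 = 56 chords.
D: 10·4 = 40 beats, 40/1 = 40 chords.
E: 7·2 = 14 beats, 14/0.5 = 28 chords.
Total: 28 + 4 + 56 + 40 + 28 = 156.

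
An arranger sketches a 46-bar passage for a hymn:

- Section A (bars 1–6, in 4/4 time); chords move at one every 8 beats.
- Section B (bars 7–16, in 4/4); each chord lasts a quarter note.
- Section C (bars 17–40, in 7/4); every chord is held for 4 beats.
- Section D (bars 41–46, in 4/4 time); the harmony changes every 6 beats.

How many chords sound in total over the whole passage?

A: 6·4 = 24 beats, 24/8 = 3 chords.
B: 10·4 = 40 beats, 40/1 = 40 chords.
C: 24·7 = 168 beats, 168/4 = 42 chords.
D: 6·4 = 24 beats, 24/6 = 4 chords.
Total: 3 + 40 + 42 + 4 = 89.

89 chords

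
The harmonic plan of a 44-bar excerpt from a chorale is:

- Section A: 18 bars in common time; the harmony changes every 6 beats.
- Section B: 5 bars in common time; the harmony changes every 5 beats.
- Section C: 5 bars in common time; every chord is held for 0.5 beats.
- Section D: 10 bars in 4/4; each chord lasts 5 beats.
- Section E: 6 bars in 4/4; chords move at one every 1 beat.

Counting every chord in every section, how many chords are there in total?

88 chords

A: 18·4 = 72 beats, 72/6 = 12 chords.
B: 5·4 = 20 beats, 20/5 = 4 chords.
C: 5·4 = 20 beats, 20/0.5 = 40 chords.
D: 10·4 = 40 beats, 40/5 = 8 chords.
E: 6·4 = 24 beats, 24/1 = 24 chords.
Total: 12 + 4 + 40 + 8 + 24 = 88.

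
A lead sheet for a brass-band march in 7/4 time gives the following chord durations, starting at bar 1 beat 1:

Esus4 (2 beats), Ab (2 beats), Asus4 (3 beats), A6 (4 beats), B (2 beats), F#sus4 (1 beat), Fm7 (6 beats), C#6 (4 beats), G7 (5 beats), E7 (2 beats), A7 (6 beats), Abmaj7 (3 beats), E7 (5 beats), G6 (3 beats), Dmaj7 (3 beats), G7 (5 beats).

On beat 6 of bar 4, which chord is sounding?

G7

Beat 6 of bar 4 is beat (4−1)×7 + 6 = 27 overall.
Running totals: Esus4 ends at 2, Ab ends at 4, Asus4 ends at 7, A6 ends at 11, B ends at 13, F#sus4 ends at 14, Fm7 ends at 20, C#6 ends at 24, G7 ends at 29.
Beat 27 falls within G7.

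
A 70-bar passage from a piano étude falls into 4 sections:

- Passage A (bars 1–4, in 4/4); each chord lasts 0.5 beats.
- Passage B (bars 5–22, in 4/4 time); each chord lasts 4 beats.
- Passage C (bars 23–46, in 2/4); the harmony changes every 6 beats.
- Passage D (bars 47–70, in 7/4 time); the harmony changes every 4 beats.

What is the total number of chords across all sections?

A: 4 bars × 4 beats = 16 beats; 0.5 beats/chord → 32 chords.
B: 18 bars × 4 beats = 72 beats; 4 beats/chord → 18 chords.
C: 24 bars × 2 beats = 48 beats; 6 beats/chord → 8 chords.
D: 24 bars × 7 beats = 168 beats; 4 beats/chord → 42 chords.
Total: 32 + 18 + 8 + 42 = 100.

100 chords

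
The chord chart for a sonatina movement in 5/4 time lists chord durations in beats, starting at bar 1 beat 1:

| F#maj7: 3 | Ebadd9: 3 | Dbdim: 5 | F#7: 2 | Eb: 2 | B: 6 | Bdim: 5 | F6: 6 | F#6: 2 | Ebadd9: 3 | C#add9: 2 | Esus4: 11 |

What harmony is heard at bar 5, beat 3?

Beat 3 of bar 5 is beat (5−1)×5 + 3 = 23 overall.
Running totals: F#maj7 ends at 3, Ebadd9 ends at 6, Dbdim ends at 11, F#7 ends at 13, Eb ends at 15, B ends at 21, Bdim ends at 26.
Beat 23 falls within Bdim.

Bdim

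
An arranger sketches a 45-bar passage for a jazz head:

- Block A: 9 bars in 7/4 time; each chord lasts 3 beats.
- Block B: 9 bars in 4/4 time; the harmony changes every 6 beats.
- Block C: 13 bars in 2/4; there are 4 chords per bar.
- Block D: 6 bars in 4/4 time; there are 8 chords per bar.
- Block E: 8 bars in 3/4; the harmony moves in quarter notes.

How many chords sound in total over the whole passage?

A: 9·7 = 63 beats, 63/3 = 21 chords.
B: 9·4 = 36 beats, 36/6 = 6 chords.
C: 13·2 = 26 beats, 26/0.5 = 52 chords.
D: 6·4 = 24 beats, 24/0.5 = 48 chords.
E: 8·3 = 24 beats, 24/1 = 24 chords.
Total: 21 + 6 + 52 + 48 + 24 = 151.

151 chords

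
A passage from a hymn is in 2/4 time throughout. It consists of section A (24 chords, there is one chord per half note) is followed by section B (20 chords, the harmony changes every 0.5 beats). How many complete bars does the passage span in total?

29 bars

A: 24 × 2 = 48 beats = 24 bars.
B: 20 × 0.5 = 10 beats = 5 bars.
Total: 24 + 5 = 29 bars.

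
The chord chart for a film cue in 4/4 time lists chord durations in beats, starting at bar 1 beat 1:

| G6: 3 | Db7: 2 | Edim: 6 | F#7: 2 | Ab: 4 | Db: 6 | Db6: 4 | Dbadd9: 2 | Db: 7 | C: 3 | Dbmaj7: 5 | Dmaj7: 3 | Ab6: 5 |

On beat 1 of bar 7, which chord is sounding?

Beat 1 of bar 7 is beat (7−1)×4 + 1 = 25 overall.
Running totals: G6 ends at 3, Db7 ends at 5, Edim ends at 11, F#7 ends at 13, Ab ends at 17, Db ends at 23, Db6 ends at 27.
Beat 25 falls within Db6.

Db6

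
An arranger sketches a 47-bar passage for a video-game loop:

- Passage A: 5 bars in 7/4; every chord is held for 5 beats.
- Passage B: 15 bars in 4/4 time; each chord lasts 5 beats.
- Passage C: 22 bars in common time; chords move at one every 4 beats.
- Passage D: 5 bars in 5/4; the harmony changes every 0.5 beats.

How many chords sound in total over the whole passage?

A: 5 bars × 7 beats = 35 beats; 5 beats/chord → 7 chords.
B: 15 bars × 4 beats = 60 beats; 5 beats/chord → 12 chords.
C: 22 bars × 4 beats = 88 beats; 4 beats/chord → 22 chords.
D: 5 bars × 5 beats = 25 beats; 0.5 beats/chord → 50 chords.
Total: 7 + 12 + 22 + 50 = 91.

91 chords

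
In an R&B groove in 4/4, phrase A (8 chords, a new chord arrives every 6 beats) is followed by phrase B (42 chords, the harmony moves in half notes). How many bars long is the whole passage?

33 bars

A: 8 × 6 = 48 beats = 12 bars.
B: 42 × 2 = 84 beats = 21 bars.
Total: 12 + 21 = 33 bars.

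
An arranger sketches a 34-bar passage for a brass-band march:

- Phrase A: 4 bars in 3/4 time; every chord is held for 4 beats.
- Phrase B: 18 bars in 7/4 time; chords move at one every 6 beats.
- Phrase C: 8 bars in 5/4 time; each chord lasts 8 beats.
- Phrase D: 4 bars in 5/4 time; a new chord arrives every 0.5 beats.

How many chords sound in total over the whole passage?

A: 4 bars × 3 beats = 12 beats; 4 beats/chord → 3 chords.
B: 18 bars × 7 beats = 126 beats; 6 beats/chord → 21 chords.
C: 8 bars × 5 beats = 40 beats; 8 beats/chord → 5 chords.
D: 4 bars × 5 beats = 20 beats; 0.5 beats/chord → 40 chords.
Total: 3 + 21 + 5 + 40 = 69.

69 chords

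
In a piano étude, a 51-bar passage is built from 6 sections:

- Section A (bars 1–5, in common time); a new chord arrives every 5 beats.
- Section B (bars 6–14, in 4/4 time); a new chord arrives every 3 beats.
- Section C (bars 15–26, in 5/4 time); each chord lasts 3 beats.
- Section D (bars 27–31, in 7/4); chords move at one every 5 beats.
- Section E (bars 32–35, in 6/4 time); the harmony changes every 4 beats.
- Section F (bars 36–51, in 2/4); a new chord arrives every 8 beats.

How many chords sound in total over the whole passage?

53 chords

A has 20 beats and chords last 5 each, so 4 chords.
B has 36 beats and chords last 3 each, so 12 chords.
C has 60 beats and chords last 3 each, so 20 chords.
D has 35 beats and chords last 5 each, so 7 chords.
E has 24 beats and chords last 4 each, so 6 chords.
F has 32 beats and chords last 8 each, so 4 chords.
Total: 4 + 12 + 20 + 7 + 6 + 4 = 53.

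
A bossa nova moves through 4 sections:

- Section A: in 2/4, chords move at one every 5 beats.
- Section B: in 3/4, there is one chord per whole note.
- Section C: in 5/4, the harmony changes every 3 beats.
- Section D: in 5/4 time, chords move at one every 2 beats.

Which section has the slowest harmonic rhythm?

Section A

A: 2/5 = 0.4 chords/bar.
B: 3/4 = 0.75 chords/bar.
C: 5/3 = 5/3 chords/bar.
D: 5/2 = 2.5 chords/bar.
Slowest is A at 0.4 chords/bar.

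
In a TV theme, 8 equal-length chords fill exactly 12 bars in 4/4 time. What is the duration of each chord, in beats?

12 bars × 4 beats/bar = 48 beats total.
48 beats ÷ 8 chords = 6 beats per chord.

6 beats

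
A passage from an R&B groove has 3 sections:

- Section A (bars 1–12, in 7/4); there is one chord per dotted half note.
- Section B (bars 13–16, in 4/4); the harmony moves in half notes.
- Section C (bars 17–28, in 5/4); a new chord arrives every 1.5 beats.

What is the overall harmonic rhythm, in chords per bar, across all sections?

A: 12 × 7 = 84 beats ÷ 3 = 28 chords.
B: 4 × 4 = 16 beats ÷ 2 = 8 chords.
C: 12 × 5 = 60 beats ÷ 1.5 = 40 chords.
Overall: 76 chords over 28 bars → 76/28 = 19/7 chords per bar.

19/7 chords per bar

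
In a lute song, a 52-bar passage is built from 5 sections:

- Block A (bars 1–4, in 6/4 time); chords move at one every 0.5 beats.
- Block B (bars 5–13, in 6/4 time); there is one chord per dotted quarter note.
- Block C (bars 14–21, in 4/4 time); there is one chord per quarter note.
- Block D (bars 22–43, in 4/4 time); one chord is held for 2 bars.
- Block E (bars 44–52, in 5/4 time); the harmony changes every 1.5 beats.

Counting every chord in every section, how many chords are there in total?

157 chords

A has 24 beats and chords last 0.5 each, so 48 chords.
B has 54 beats and chords last 1.5 each, so 36 chords.
C has 32 beats and chords last 1 each, so 32 chords.
D has 88 beats and chords last 8 each, so 11 chords.
E has 45 beats and chords last 1.5 each, so 30 chords.
Total: 48 + 36 + 32 + 11 + 30 = 157.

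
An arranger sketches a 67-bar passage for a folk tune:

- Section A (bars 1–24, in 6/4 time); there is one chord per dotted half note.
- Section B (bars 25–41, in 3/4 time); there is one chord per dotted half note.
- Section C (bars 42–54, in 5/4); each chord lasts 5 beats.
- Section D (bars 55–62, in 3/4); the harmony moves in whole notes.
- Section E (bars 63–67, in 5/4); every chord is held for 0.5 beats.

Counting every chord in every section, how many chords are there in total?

A: 24·6 = 144 beats, 144/3 = 48 chords.
B: 17·3 = 51 beats, 51/3 = 17 chords.
C: 13·5 = 65 beats, 65/5 = 13 chords.
D: 8·3 = 24 beats, 24/4 = 6 chords.
E: 5·5 = 25 beats, 25/0.5 = 50 chords.
Total: 48 + 17 + 13 + 6 + 50 = 134.

134 chords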